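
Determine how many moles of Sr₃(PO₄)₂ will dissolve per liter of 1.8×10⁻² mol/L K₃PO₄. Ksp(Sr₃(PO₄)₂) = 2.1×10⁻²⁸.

2.9×10⁻⁹ M

Sr₃(PO₄)₂(s) ⇌ 3 Sr²⁺(aq) + 2 PO₄³⁻(aq)
With PO₄³⁻ already at 1.8×10⁻² mol/L and s small, take [PO₄³⁻] ≈ 1.8×10⁻² mol/L and [Sr²⁺] = 3s.
Ksp = [Sr²⁺]^3[PO₄³⁻]^2 = (3s)^3(1.8×10⁻²)^2
(3s)^3 = 2.1×10⁻²⁸ / (1.8×10⁻²)^2 = 6.5×10⁻²⁵
s = 2.9×10⁻⁹ mol/L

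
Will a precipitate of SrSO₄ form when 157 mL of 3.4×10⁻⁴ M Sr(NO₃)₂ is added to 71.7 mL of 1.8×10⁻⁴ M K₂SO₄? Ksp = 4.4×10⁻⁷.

The combined volume is 228.7 mL.
[Sr²⁺] = (3.4×10⁻⁴)(157)/228.7 = 2.3×10⁻⁴ M
[SO₄²⁻] = (1.8×10⁻⁴)(71.7)/228.7 = 5.6×10⁻⁵ M
Q = [Sr²⁺][SO₄²⁻] = 1.3×10⁻⁸
Q = 1.3×10⁻⁸ < Ksp = 4.4×10⁻⁷, so the solution is unsaturated and no precipitate forms.

No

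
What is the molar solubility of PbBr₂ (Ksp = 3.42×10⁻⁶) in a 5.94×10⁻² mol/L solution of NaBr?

9.69×10⁻⁴ M

PbBr₂(s) ⇌ Pb²⁺(aq) + 2 Br⁻(aq)
The solution already contains Br⁻ at 5.94×10⁻² mol/L. Let s be the molar solubility of PbBr₂.
[Br⁻] ≈ 5.94×10⁻² mol/L (common ion dominates); [Pb²⁺] = s.
Ksp = [Pb²⁺][Br⁻]^2 = s(5.94×10⁻²)^2
s = 3.42×10⁻⁶ / (5.94×10⁻²)^2 = 9.69×10⁻⁴
s = 9.69×10⁻⁴ mol/L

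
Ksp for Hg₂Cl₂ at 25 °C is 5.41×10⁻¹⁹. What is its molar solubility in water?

5.13×10⁻⁷ M

Hg₂Cl₂(s) ⇌ Hg₂²⁺(aq) + 2 Cl⁻(aq)
Call the molar solubility s, so that [Hg₂²⁺] = s and [Cl⁻] = 2s.
Ksp = [Hg₂²⁺][Cl⁻]^2 = s · (2s)^2 = 4s^3
4s^3 = 5.41×10⁻¹⁹  ⇒  s^3 = 1.35×10⁻¹⁹
s = 5.13×10⁻⁷ mol L⁻¹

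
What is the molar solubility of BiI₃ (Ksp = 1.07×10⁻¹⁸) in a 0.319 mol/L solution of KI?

BiI₃(s) ⇌ Bi³⁺(aq) + 3 I⁻(aq)
The solution already contains I⁻ at 0.319 mol/L. Let s be the molar solubility of BiI₃.
[I⁻] ≈ 0.319 mol/L (common ion dominates); [Bi³⁺] = s.
Ksp = [Bi³⁺][I⁻]^3 = s(0.319)^3
s = 1.07×10⁻¹⁸ / (0.319)^3 = 3.30×10⁻¹⁷
s = 3.30×10⁻¹⁷ mol/L

3.30×10⁻¹⁷ M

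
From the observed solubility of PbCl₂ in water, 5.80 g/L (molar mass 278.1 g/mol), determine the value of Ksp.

Molar solubility s = (5.80 g/L) / (278.1 g/mol) = 2.0856×10⁻² mol/L
PbCl₂(s) ⇌ Pb²⁺(aq) + 2 Cl⁻(aq)
If s mol/L of PbCl₂ dissolves, [Pb²⁺] = s and [Cl⁻] = 2s.
Ksp = [Pb²⁺][Cl⁻]^2 = s · (2s)^2 = 4s^3
Ksp = 4 × (2.0856×10⁻²)^3 = 3.63×10⁻⁵

Ksp = 3.63×10⁻⁵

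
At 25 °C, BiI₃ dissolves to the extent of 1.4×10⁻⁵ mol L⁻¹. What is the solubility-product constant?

BiI₃(s) ⇌ Bi³⁺(aq) + 3 I⁻(aq)
With molar solubility s: [Bi³⁺] = s, [I⁻] = 3s.
Ksp = [Bi³⁺][I⁻]^3 = s · (3s)^3 = 27s^4
Ksp = 27 × (1.4×10⁻⁵)^4 = 1.0×10⁻¹⁸

Ksp = 1.0×10⁻¹⁸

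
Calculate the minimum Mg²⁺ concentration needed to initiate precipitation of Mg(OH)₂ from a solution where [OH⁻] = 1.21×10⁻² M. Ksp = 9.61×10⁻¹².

6.56×10⁻⁸ M

Each salt precipitates once Q = Ksp for that salt.
Mg(OH)₂(s) ⇌ Mg²⁺(aq) + 2 OH⁻(aq)
Ksp = [Mg²⁺][OH⁻]^2 = [Mg²⁺](1.21×10⁻²)^2
[Mg²⁺] = 9.61×10⁻¹² / (1.21×10⁻²)^2 = 6.56×10⁻⁸
[Mg²⁺] = 6.56×10⁻⁸ M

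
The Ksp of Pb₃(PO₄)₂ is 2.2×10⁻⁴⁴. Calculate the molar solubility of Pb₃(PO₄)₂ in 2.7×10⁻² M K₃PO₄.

Pb₃(PO₄)₂(s) ⇌ 3 Pb²⁺(aq) + 2 PO₄³⁻(aq)
The solution already contains PO₄³⁻ at 2.7×10⁻² M. Let s be the molar solubility of Pb₃(PO₄)₂.
[PO₄³⁻] ≈ 2.7×10⁻² M (common ion dominates); [Pb²⁺] = 3s.
Ksp = [Pb²⁺]^3[PO₄³⁻]^2 = (3s)^3(2.7×10⁻²)^2
(3s)^3 = 2.2×10⁻⁴⁴ / (2.7×10⁻²)^2 = 3.0×10⁻⁴¹
s = 1.0×10⁻¹⁴ M

1.0×10⁻¹⁴ M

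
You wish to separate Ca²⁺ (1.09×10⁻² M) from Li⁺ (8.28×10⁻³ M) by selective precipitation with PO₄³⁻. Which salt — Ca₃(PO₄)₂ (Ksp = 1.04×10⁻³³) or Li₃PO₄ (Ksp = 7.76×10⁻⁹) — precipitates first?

Ca₃(PO₄)₂

Precipitation of each salt begins when its ion product equals Ksp.
For Ca₃(PO₄)₂: [PO₄³⁻] = (Ksp/[Ca²⁺]^3)^(1/2) = 2.83×10⁻¹⁴ M
For Li₃PO₄: [PO₄³⁻] = (Ksp/[Li⁺]^3) = 1.37×10⁻² M
Since Ca₃(PO₄)₂ needs less PO₄³⁻ to reach saturation, it precipitates first.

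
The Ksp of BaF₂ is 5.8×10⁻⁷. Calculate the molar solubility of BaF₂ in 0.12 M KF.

BaF₂(s) ⇌ Ba²⁺(aq) + 2 F⁻(aq)
F⁻ is already present at 0.12 M. If s mol/L of BaF₂ dissolves, [Ba²⁺] = s while [F⁻] ≈ 0.12 M.
Ksp = [Ba²⁺][F⁻]^2 = s(0.12)^2
s = 5.8×10⁻⁷ / (0.12)^2 = 4.0×10⁻⁵
s = 4.0×10⁻⁵ M

4.0×10⁻⁵ M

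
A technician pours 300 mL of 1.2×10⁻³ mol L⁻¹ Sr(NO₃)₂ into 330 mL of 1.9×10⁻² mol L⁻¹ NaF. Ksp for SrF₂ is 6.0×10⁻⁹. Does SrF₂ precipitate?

After mixing, V = 300 mL + 330 mL = 630 mL.
[Sr²⁺] = (1.2×10⁻³)(300)/630 = 5.7×10⁻⁴ mol L⁻¹
[F⁻] = (1.9×10⁻²)(330)/630 = 1.0×10⁻² mol L⁻¹
Q = [Sr²⁺][F⁻]^2 = 5.7×10⁻⁸
Q = 5.7×10⁻⁸ > Ksp = 6.0×10⁻⁹, so the solution is supersaturated and SrF₂ precipitates.

Yes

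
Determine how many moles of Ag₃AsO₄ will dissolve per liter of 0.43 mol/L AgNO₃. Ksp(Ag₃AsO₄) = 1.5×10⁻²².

Ag₃AsO₄(s) ⇌ 3 Ag⁺(aq) + AsO₄³⁻(aq)
With Ag⁺ already at 0.43 mol/L and s small, take [Ag⁺] ≈ 0.43 mol/L and [AsO₄³⁻] = s.
Ksp = [Ag⁺]^3[AsO₄³⁻] = (0.43)^3s
s = 1.5×10⁻²² / (0.43)^3 = 1.9×10⁻²¹
s = 1.9×10⁻²¹ mol/L

1.9×10⁻²¹ M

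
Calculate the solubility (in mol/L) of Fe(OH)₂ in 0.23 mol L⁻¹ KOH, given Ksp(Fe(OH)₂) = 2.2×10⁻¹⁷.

4.2×10⁻¹⁶ M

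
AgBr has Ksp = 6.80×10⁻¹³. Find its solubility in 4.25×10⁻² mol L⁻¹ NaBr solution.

AgBr(s) ⇌ Ag⁺(aq) + Br⁻(aq)
With Br⁻ already at 4.25×10⁻² mol L⁻¹ and s small, take [Br⁻] ≈ 4.25×10⁻² mol L⁻¹ and [Ag⁺] = s.
Ksp = [Ag⁺][Br⁻] = s(4.25×10⁻²)
s = 6.80×10⁻¹³ / (4.25×10⁻²) = 1.60×10⁻¹¹
s = 1.60×10⁻¹¹ mol L⁻¹

1.60×10⁻¹¹ M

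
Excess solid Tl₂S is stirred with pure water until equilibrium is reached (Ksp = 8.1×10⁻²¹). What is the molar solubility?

1.3×10⁻⁷ M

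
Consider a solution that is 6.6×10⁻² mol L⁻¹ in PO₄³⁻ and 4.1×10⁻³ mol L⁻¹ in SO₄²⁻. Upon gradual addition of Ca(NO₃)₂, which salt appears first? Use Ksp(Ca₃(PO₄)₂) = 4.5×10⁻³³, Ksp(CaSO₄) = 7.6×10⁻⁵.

Each salt precipitates once Q = Ksp for that salt.
For Ca₃(PO₄)₂: [Ca²⁺] = (Ksp/[PO₄³⁻]^2)^(1/3) = 1.0×10⁻¹⁰ mol L⁻¹
For CaSO₄: [Ca²⁺] = (Ksp/[SO₄²⁻]) = 1.9×10⁻² mol L⁻¹
The smaller threshold [Ca²⁺] is reached first, so Ca₃(PO₄)₂ precipitates first.

Ca₃(PO₄)₂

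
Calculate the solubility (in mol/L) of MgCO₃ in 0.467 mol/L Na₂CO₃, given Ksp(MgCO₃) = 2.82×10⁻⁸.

MgCO₃(s) ⇌ Mg²⁺(aq) + CO₃²⁻(aq)
Let s be the solubility of MgCO₃ here. The common ion gives [CO₃²⁻] ≈ 0.467 mol/L, and [Mg²⁺] = s.
Ksp = [Mg²⁺][CO₃²⁻] = s(0.467)
s = 2.82×10⁻⁸ / (0.467) = 6.04×10⁻⁸
s = 6.04×10⁻⁸ mol/L

6.04×10⁻⁸ M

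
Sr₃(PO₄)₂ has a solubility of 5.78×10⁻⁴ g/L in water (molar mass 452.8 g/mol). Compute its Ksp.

Convert to molarity: s = 5.78×10⁻⁴ / 452.8 = 1.2765×10⁻⁶ mol/L
Sr₃(PO₄)₂(s) ⇌ 3 Sr²⁺(aq) + 2 PO₄³⁻(aq)
For each mole of Sr₃(PO₄)₂ that dissolves per liter, [Sr²⁺] = 3s and [PO₄³⁻] = 2s; let s denote this solubility.
Ksp = [Sr²⁺]^3[PO₄³⁻]^2 = (3s)^3 · (2s)^2 = 108s^5
Ksp = 108 × (1.2765×10⁻⁶)^5 = 3.66×10⁻²⁸

Ksp = 3.66×10⁻²⁸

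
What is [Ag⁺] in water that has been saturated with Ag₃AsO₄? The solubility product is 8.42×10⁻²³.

3.99×10⁻⁶ M

Ag₃AsO₄(s) ⇌ 3 Ag⁺(aq) + AsO₄³⁻(aq)
With molar solubility s: [Ag⁺] = 3s, [AsO₄³⁻] = s.
Ksp = [Ag⁺]^3[AsO₄³⁻] = (3s)^3 · s = 27s^4 = 8.42×10⁻²³
s = 1.33×10⁻⁶ mol/L
[Ag⁺] = 3s = 3.99×10⁻⁶ mol/L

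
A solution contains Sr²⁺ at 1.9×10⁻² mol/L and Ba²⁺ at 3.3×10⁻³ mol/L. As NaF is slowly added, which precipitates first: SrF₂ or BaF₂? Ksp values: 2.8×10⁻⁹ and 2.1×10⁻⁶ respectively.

SrF₂

Each salt precipitates once Q = Ksp for that salt.
For SrF₂: [F⁻] = (Ksp/[Sr²⁺])^(1/2) = 3.8×10⁻⁴ mol/L
For BaF₂: [F⁻] = (Ksp/[Ba²⁺])^(1/2) = 2.5×10⁻² mol/L
SrF₂ requires the lower [F⁻], so it precipitates first.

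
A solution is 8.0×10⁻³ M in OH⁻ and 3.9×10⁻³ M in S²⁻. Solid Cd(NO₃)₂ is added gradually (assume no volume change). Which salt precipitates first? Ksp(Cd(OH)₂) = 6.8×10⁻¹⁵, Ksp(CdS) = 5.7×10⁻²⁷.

A salt starts to precipitate once the ion product Q reaches its Ksp.
For Cd(OH)₂: [Cd²⁺] = (Ksp/[OH⁻]^2) = 1.1×10⁻¹⁰ M
For CdS: [Cd²⁺] = (Ksp/[S²⁻]) = 1.5×10⁻²⁴ M
CdS requires the lower [Cd²⁺], so it precipitates first.

CdS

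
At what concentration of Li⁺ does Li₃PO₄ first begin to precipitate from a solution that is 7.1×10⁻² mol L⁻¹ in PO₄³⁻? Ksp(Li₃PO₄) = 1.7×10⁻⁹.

2.9×10⁻³ M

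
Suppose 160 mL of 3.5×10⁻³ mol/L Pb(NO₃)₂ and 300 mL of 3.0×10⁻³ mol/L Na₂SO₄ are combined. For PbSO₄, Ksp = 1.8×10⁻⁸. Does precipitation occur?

Yes

After mixing, V = 160 mL + 300 mL = 460 mL.
[Pb²⁺] = (3.5×10⁻³)(160)/460 = 1.2×10⁻³ mol/L
[SO₄²⁻] = (3.0×10⁻³)(300)/460 = 2.0×10⁻³ mol/L
Q = [Pb²⁺][SO₄²⁻] = 2.4×10⁻⁶
Q = 2.4×10⁻⁶ > Ksp = 1.8×10⁻⁸, so the solution is supersaturated and PbSO₄ precipitates.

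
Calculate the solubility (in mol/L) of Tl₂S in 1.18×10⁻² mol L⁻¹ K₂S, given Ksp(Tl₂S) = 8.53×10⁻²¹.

4.25×10⁻¹⁰ M

Tl₂S(s) ⇌ 2 Tl⁺(aq) + S²⁻(aq)
Let s be the solubility of Tl₂S here. The common ion gives [S²⁻] ≈ 1.18×10⁻² mol L⁻¹, and [Tl⁺] = 2s.
Ksp = [Tl⁺]^2[S²⁻] = (2s)^2(1.18×10⁻²)
(2s)^2 = 8.53×10⁻²¹ / (1.18×10⁻²) = 7.23×10⁻¹⁹
s = 4.25×10⁻¹⁰ mol L⁻¹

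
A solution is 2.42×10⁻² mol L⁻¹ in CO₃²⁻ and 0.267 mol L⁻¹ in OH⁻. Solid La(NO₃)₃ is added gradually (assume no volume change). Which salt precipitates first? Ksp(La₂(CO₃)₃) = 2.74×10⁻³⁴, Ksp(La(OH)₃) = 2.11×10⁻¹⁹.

A salt starts to precipitate once the ion product Q reaches its Ksp.
For La₂(CO₃)₃: [La³⁺] = (Ksp/[CO₃²⁻]^3)^(1/2) = 4.40×10⁻¹⁵ mol L⁻¹
For La(OH)₃: [La³⁺] = (Ksp/[OH⁻]^3) = 1.11×10⁻¹⁷ mol L⁻¹
La(OH)₃ requires the lower [La³⁺], so it precipitates first.

La(OH)₃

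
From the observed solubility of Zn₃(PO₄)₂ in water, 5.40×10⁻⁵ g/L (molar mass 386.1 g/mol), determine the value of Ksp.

Ksp = 5.78×10⁻³³

s = (5.40×10⁻⁵ g L⁻¹)/(386.1 g mol⁻¹) = 1.3986×10⁻⁷ M
Zn₃(PO₄)₂(s) ⇌ 3 Zn²⁺(aq) + 2 PO₄³⁻(aq)
For each mole of Zn₃(PO₄)₂ that dissolves per liter, [Zn²⁺] = 3s and [PO₄³⁻] = 2s; let s denote this solubility.
Ksp = [Zn²⁺]^3[PO₄³⁻]^2 = (3s)^3 · (2s)^2 = 108s^5
Ksp = 108 × (1.3986×10⁻⁷)^5 = 5.78×10⁻³³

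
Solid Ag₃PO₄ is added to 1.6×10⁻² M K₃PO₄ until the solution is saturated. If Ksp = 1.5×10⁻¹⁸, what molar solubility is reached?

1.5×10⁻⁶ M

Ag₃PO₄(s) ⇌ 3 Ag⁺(aq) + PO₄³⁻(aq)
Let s be the solubility of Ag₃PO₄ here. The common ion gives [PO₄³⁻] ≈ 1.6×10⁻² M, and [Ag⁺] = 3s.
Ksp = [Ag⁺]^3[PO₄³⁻] = (3s)^3(1.6×10⁻²)
(3s)^3 = 1.5×10⁻¹⁸ / (1.6×10⁻²) = 9.4×10⁻¹⁷
s = 1.5×10⁻⁶ M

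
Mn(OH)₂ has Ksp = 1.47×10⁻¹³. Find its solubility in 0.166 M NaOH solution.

5.33×10⁻¹² M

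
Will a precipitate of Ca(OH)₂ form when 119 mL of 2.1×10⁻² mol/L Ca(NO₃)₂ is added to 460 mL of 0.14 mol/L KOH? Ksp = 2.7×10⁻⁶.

Yes

Total volume after mixing = 119 + 460 = 579 mL.
[Ca²⁺] = (2.1×10⁻²)(119)/579 = 4.3×10⁻³ mol/L
[OH⁻] = (0.14)(460)/579 = 0.11 mol/L
Q = [Ca²⁺][OH⁻]^2 = 5.3×10⁻⁵
Q = 5.3×10⁻⁵ > Ksp = 2.7×10⁻⁶, so the solution is supersaturated and Ca(OH)₂ precipitates.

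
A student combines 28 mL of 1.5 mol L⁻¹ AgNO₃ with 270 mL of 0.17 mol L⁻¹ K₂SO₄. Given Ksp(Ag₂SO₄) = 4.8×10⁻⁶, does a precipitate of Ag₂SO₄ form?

The combined volume is 298 mL.
[Ag⁺] = (1.5)(28)/298 = 0.14 mol L⁻¹
[SO₄²⁻] = (0.17)(270)/298 = 0.15 mol L⁻¹
Q = [Ag⁺]^2[SO₄²⁻] = 3.1×10⁻³
Because Q > Ksp (3.1×10⁻³ vs 4.8×10⁻⁶), a precipitate of Ag₂SO₄ forms.

Yes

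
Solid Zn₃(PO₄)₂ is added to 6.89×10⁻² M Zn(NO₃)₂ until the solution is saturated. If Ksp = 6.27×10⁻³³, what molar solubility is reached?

2.19×10⁻¹⁵ M

Zn₃(PO₄)₂(s) ⇌ 3 Zn²⁺(aq) + 2 PO₄³⁻(aq)
The solution already contains Zn²⁺ at 6.89×10⁻² M. Let s be the molar solubility of Zn₃(PO₄)₂.
[Zn²⁺] ≈ 6.89×10⁻² M (common ion dominates); [PO₄³⁻] = 2s.
Ksp = [Zn²⁺]^3[PO₄³⁻]^2 = (6.89×10⁻²)^3(2s)^2
(2s)^2 = 6.27×10⁻³³ / (6.89×10⁻²)^3 = 1.92×10⁻²⁹
s = 2.19×10⁻¹⁵ M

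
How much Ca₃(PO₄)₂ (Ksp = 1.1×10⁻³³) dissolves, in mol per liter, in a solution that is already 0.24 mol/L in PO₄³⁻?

8.9×10⁻¹² M

Ca₃(PO₄)₂(s) ⇌ 3 Ca²⁺(aq) + 2 PO₄³⁻(aq)
PO₄³⁻ is already present at 0.24 mol/L. If s mol/L of Ca₃(PO₄)₂ dissolves, [Ca²⁺] = 3s while [PO₄³⁻] ≈ 0.24 mol/L.
Ksp = [Ca²⁺]^3[PO₄³⁻]^2 = (3s)^3(0.24)^2
(3s)^3 = 1.1×10⁻³³ / (0.24)^2 = 1.9×10⁻³²
s = 8.9×10⁻¹² mol/L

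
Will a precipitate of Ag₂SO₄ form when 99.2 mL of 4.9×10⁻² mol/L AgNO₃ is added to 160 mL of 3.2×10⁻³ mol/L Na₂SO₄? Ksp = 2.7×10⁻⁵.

No

Total volume after mixing = 99.2 + 160 = 259.2 mL.
[Ag⁺] = (4.9×10⁻²)(99.2)/259.2 = 1.9×10⁻² mol/L
[SO₄²⁻] = (3.2×10⁻³)(160)/259.2 = 2.0×10⁻³ mol/L
Q = [Ag⁺]^2[SO₄²⁻] = 6.9×10⁻⁷
Q = 6.9×10⁻⁷ < Ksp = 2.7×10⁻⁵, so the solution is unsaturated and no precipitate forms.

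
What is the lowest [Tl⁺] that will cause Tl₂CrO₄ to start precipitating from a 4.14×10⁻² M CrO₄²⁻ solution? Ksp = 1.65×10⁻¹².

6.31×10⁻⁶ M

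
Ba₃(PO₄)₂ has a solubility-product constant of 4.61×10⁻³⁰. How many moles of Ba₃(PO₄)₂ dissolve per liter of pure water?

Ba₃(PO₄)₂(s) ⇌ 3 Ba²⁺(aq) + 2 PO₄³⁻(aq)
For each mole of Ba₃(PO₄)₂ that dissolves per liter, [Ba²⁺] = 3s and [PO₄³⁻] = 2s; let s denote this solubility.
Ksp = [Ba²⁺]^3[PO₄³⁻]^2 = (3s)^3 · (2s)^2 = 108s^5
108s^5 = 4.61×10⁻³⁰  ⇒  s^5 = 4.27×10⁻³²
s = 5.32×10⁻⁷ M

5.32×10⁻⁷ M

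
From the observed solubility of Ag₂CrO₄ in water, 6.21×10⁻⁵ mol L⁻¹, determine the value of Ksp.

Ksp = 9.58×10⁻¹³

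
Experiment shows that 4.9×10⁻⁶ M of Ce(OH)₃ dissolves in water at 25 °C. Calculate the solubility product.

Ksp = 1.6×10⁻²⁰

Ce(OH)₃(s) ⇌ Ce³⁺(aq) + 3 OH⁻(aq)
If s mol/L of Ce(OH)₃ dissolves, [Ce³⁺] = s and [OH⁻] = 3s.
Ksp = [Ce³⁺][OH⁻]^3 = s · (3s)^3 = 27s^4
Ksp = 27 × (4.9×10⁻⁶)^4 = 1.6×10⁻²⁰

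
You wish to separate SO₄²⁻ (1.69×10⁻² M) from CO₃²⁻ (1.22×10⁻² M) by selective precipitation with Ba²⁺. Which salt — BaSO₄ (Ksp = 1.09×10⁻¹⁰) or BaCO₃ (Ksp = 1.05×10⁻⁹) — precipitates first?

BaSO₄

Precipitation begins when Q = Ksp.
For BaSO₄: [Ba²⁺] = (Ksp/[SO₄²⁻]) = 6.45×10⁻⁹ M
For BaCO₃: [Ba²⁺] = (Ksp/[CO₃²⁻]) = 8.61×10⁻⁸ M
Since BaSO₄ needs less Ba²⁺ to reach saturation, it precipitates first.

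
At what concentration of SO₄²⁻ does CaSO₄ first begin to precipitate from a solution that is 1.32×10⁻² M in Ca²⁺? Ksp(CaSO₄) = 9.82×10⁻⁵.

7.44×10⁻³ M

A salt starts to precipitate once the ion product Q reaches its Ksp.
CaSO₄(s) ⇌ Ca²⁺(aq) + SO₄²⁻(aq)
Ksp = [Ca²⁺][SO₄²⁻] = [SO₄²⁻](1.32×10⁻²)
[SO₄²⁻] = 9.82×10⁻⁵ / (1.32×10⁻²) = 7.44×10⁻³
[SO₄²⁻] = 7.44×10⁻³ M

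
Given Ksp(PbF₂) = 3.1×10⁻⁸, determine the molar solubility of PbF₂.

PbF₂(s) ⇌ Pb²⁺(aq) + 2 F⁻(aq)
Call the molar solubility s, so that [Pb²⁺] = s and [F⁻] = 2s.
Ksp = [Pb²⁺][F⁻]^2 = s · (2s)^2 = 4s^3
4s^3 = 3.1×10⁻⁸  ⇒  s^3 = 7.8×10⁻⁹
Taking the 3rd root, s = 2.0×10⁻³ M.

2.0×10⁻³ M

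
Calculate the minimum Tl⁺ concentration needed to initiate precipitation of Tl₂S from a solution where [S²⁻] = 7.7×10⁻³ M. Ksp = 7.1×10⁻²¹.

9.6×10⁻¹⁰ M

The threshold for precipitation is Q = Ksp.
Tl₂S(s) ⇌ 2 Tl⁺(aq) + S²⁻(aq)
Ksp = [Tl⁺]^2[S²⁻] = [Tl⁺]^2(7.7×10⁻³)
[Tl⁺]^2 = 7.1×10⁻²¹ / (7.7×10⁻³) = 9.2×10⁻¹⁹
[Tl⁺] = 9.6×10⁻¹⁰ M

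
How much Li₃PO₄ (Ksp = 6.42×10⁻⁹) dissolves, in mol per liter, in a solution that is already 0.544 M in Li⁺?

3.99×10⁻⁸ M

Li₃PO₄(s) ⇌ 3 Li⁺(aq) + PO₄³⁻(aq)
Li⁺ is already present at 0.544 M. If s mol/L of Li₃PO₄ dissolves, [PO₄³⁻] = s while [Li⁺] ≈ 0.544 M.
Ksp = [Li⁺]^3[PO₄³⁻] = (0.544)^3s
s = 6.42×10⁻⁹ / (0.544)^3 = 3.99×10⁻⁸
s = 3.99×10⁻⁸ M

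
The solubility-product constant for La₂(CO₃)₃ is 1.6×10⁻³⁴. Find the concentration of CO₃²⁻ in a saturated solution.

2.0×10⁻⁷ M

La₂(CO₃)₃(s) ⇌ 2 La³⁺(aq) + 3 CO₃²⁻(aq)
Call the molar solubility s, so that [La³⁺] = 2s and [CO₃²⁻] = 3s.
Ksp = [La³⁺]^2[CO₃²⁻]^3 = (2s)^2 · (3s)^3 = 108s^5 = 1.6×10⁻³⁴
s = 6.8×10⁻⁸ M
[CO₃²⁻] = 3s = 2.0×10⁻⁷ M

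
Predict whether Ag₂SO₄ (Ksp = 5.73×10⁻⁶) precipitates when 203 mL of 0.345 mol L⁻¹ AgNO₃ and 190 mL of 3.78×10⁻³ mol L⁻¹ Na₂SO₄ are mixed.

The combined volume is 393 mL.
[Ag⁺] = (0.345)(203)/393 = 0.178 mol L⁻¹
[SO₄²⁻] = (3.78×10⁻³)(190)/393 = 1.83×10⁻³ mol L⁻¹
Q = [Ag⁺]^2[SO₄²⁻] = 5.80×10⁻⁵
Because Q > Ksp (5.80×10⁻⁵ vs 5.73×10⁻⁶), a precipitate of Ag₂SO₄ forms.

Yes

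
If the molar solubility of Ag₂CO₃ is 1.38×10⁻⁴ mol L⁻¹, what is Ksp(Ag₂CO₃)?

Ag₂CO₃(s) ⇌ 2 Ag⁺(aq) + CO₃²⁻(aq)
With molar solubility s: [Ag⁺] = 2s, [CO₃²⁻] = s.
Ksp = [Ag⁺]^2[CO₃²⁻] = (2s)^2 · s = 4s^3
Ksp = 4 × (1.38×10⁻⁴)^3 = 1.05×10⁻¹¹

Ksp = 1.05×10⁻¹¹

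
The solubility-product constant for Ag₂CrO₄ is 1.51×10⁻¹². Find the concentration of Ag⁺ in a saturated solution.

Ag₂CrO₄(s) ⇌ 2 Ag⁺(aq) + CrO₄²⁻(aq)
For each mole of Ag₂CrO₄ that dissolves per liter, [Ag⁺] = 2s and [CrO₄²⁻] = s; let s denote this solubility.
Ksp = [Ag⁺]^2[CrO₄²⁻] = (2s)^2 · s = 4s^3 = 1.51×10⁻¹²
s = 7.23×10⁻⁵ M
[Ag⁺] = 2s = 1.45×10⁻⁴ M

1.45×10⁻⁴ M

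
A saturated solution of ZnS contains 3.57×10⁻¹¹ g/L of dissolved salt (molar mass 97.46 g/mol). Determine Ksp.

Ksp = 1.34×10⁻²⁵

Convert to molarity: s = 3.57×10⁻¹¹ / 97.46 = 3.6630×10⁻¹³ mol/L
ZnS(s) ⇌ Zn²⁺(aq) + S²⁻(aq)
If s mol/L of ZnS dissolves, [Zn²⁺] = s and [S²⁻] = s.
Ksp = [Zn²⁺][S²⁻] = s · s = s^2
Ksp = (3.6630×10⁻¹³)^2 = 1.34×10⁻²⁵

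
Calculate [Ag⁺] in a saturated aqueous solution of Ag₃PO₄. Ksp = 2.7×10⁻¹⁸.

Ag₃PO₄(s) ⇌ 3 Ag⁺(aq) + PO₄³⁻(aq)
With molar solubility s: [Ag⁺] = 3s, [PO₄³⁻] = s.
Ksp = [Ag⁺]^3[PO₄³⁻] = (3s)^3 · s = 27s^4 = 2.7×10⁻¹⁸
s = 1.8×10⁻⁵ M
[Ag⁺] = 3s = 5.3×10⁻⁵ M

5.3×10⁻⁵ M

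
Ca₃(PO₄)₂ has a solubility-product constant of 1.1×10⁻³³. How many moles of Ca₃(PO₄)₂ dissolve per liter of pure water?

1.0×10⁻⁷ M

Ca₃(PO₄)₂(s) ⇌ 3 Ca²⁺(aq) + 2 PO₄³⁻(aq)
For each mole of Ca₃(PO₄)₂ that dissolves per liter, [Ca²⁺] = 3s and [PO₄³⁻] = 2s; let s denote this solubility.
Ksp = [Ca²⁺]^3[PO₄³⁻]^2 = (3s)^3 · (2s)^2 = 108s^5
108s^5 = 1.1×10⁻³³  ⇒  s^5 = 1.0×10⁻³⁵
s = 1.0×10⁻⁷ M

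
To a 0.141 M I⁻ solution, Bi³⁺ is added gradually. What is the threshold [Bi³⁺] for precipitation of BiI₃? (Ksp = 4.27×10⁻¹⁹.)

1.52×10⁻¹⁶ M

Each salt precipitates once Q = Ksp for that salt.
BiI₃(s) ⇌ Bi³⁺(aq) + 3 I⁻(aq)
Ksp = [Bi³⁺][I⁻]^3 = [Bi³⁺](0.141)^3
[Bi³⁺] = 4.27×10⁻¹⁹ / (0.141)^3 = 1.52×10⁻¹⁶
[Bi³⁺] = 1.52×10⁻¹⁶ M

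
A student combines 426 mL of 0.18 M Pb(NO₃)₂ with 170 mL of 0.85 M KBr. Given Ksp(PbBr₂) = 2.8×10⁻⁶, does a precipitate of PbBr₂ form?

Yes

After mixing, V = 426 mL + 170 mL = 596 mL.
[Pb²⁺] = (0.18)(426)/596 = 0.13 M
[Br⁻] = (0.85)(170)/596 = 0.24 M
Q = [Pb²⁺][Br⁻]^2 = 7.6×10⁻³
Q = 7.6×10⁻³ > Ksp = 2.8×10⁻⁶, so the solution is supersaturated and PbBr₂ precipitates.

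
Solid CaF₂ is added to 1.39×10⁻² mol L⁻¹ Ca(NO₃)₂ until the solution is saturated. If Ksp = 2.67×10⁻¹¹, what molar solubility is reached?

2.19×10⁻⁵ M

CaF₂(s) ⇌ Ca²⁺(aq) + 2 F⁻(aq)
The solution already contains Ca²⁺ at 1.39×10⁻² mol L⁻¹. Let s be the molar solubility of CaF₂.
[Ca²⁺] ≈ 1.39×10⁻² mol L⁻¹ (common ion dominates); [F⁻] = 2s.
Ksp = [Ca²⁺][F⁻]^2 = (1.39×10⁻²)(2s)^2
(2s)^2 = 2.67×10⁻¹¹ / (1.39×10⁻²) = 1.92×10⁻⁹
s = 2.19×10⁻⁵ mol L⁻¹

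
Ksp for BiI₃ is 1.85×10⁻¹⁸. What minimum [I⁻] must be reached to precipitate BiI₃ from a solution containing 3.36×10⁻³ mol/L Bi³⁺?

Precipitation begins when Q = Ksp.
BiI₃(s) ⇌ Bi³⁺(aq) + 3 I⁻(aq)
Ksp = [Bi³⁺][I⁻]^3 = [I⁻]^3(3.36×10⁻³)
[I⁻]^3 = 1.85×10⁻¹⁸ / (3.36×10⁻³) = 5.51×10⁻¹⁶
[I⁻] = 8.20×10⁻⁶ mol/L

8.20×10⁻⁶ M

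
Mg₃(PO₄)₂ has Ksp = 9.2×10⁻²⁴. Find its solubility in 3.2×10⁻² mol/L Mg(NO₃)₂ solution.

2.6×10⁻¹⁰ M

Mg₃(PO₄)₂(s) ⇌ 3 Mg²⁺(aq) + 2 PO₄³⁻(aq)
The solution already contains Mg²⁺ at 3.2×10⁻² mol/L. Let s be the molar solubility of Mg₃(PO₄)₂.
[Mg²⁺] ≈ 3.2×10⁻² mol/L (common ion dominates); [PO₄³⁻] = 2s.
Ksp = [Mg²⁺]^3[PO₄³⁻]^2 = (3.2×10⁻²)^3(2s)^2
(2s)^2 = 9.2×10⁻²⁴ / (3.2×10⁻²)^3 = 2.8×10⁻¹⁹
s = 2.6×10⁻¹⁰ mol/L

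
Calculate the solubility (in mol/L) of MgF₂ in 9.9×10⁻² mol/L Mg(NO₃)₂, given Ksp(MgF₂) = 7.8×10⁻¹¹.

1.4×10⁻⁵ M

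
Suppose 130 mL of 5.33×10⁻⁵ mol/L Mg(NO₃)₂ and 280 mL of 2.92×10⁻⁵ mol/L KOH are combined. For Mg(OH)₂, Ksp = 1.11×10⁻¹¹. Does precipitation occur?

Total volume after mixing = 130 + 280 = 410 mL.
[Mg²⁺] = (5.33×10⁻⁵)(130)/410 = 1.69×10⁻⁵ mol/L
[OH⁻] = (2.92×10⁻⁵)(280)/410 = 1.99×10⁻⁵ mol/L
Q = [Mg²⁺][OH⁻]^2 = 6.72×10⁻¹⁵
Since Q (6.72×10⁻¹⁵) is less than Ksp (1.11×10⁻¹¹), no Mg(OH)₂ precipitates.

No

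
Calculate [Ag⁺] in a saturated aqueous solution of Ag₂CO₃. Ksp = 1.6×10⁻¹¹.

3.2×10⁻⁴ M

Ag₂CO₃(s) ⇌ 2 Ag⁺(aq) + CO₃²⁻(aq)
For each mole of Ag₂CO₃ that dissolves per liter, [Ag⁺] = 2s and [CO₃²⁻] = s; let s denote this solubility.
Ksp = [Ag⁺]^2[CO₃²⁻] = (2s)^2 · s = 4s^3 = 1.6×10⁻¹¹
s = 1.6×10⁻⁴ M
[Ag⁺] = 2s = 3.2×10⁻⁴ M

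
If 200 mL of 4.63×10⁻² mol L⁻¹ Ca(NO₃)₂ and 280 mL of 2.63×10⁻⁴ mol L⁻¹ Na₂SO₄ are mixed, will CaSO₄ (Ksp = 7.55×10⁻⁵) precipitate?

After mixing, V = 200 mL + 280 mL = 480 mL.
[Ca²⁺] = (4.63×10⁻²)(200)/480 = 1.93×10⁻² mol L⁻¹
[SO₄²⁻] = (2.63×10⁻⁴)(280)/480 = 1.53×10⁻⁴ mol L⁻¹
Q = [Ca²⁺][SO₄²⁻] = 2.96×10⁻⁶
Q < Ksp (2.96×10⁻⁶ vs 7.55×10⁻⁵); the solution remains unsaturated and no precipitate forms.

No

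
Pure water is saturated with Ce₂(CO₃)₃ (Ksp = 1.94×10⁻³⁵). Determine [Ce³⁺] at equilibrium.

8.95×10⁻⁸ M

Ce₂(CO₃)₃(s) ⇌ 2 Ce³⁺(aq) + 3 CO₃²⁻(aq)
With molar solubility s: [Ce³⁺] = 2s, [CO₃²⁻] = 3s.
Ksp = [Ce³⁺]^2[CO₃²⁻]^3 = (2s)^2 · (3s)^3 = 108s^5 = 1.94×10⁻³⁵
s = 4.48×10⁻⁸ mol L⁻¹
[Ce³⁺] = 2s = 8.95×10⁻⁸ mol L⁻¹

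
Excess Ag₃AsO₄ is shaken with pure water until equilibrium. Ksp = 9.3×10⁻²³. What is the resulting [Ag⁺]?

Ag₃AsO₄(s) ⇌ 3 Ag⁺(aq) + AsO₄³⁻(aq)
If s mol/L of Ag₃AsO₄ dissolves, [Ag⁺] = 3s and [AsO₄³⁻] = s.
Ksp = [Ag⁺]^3[AsO₄³⁻] = (3s)^3 · s = 27s^4 = 9.3×10⁻²³
s = 1.4×10⁻⁶ mol/L
[Ag⁺] = 3s = 4.1×10⁻⁶ mol/L

4.1×10⁻⁶ M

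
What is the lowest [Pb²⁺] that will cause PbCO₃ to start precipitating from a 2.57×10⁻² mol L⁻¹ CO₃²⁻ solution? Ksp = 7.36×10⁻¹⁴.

Each salt precipitates once Q = Ksp for that salt.
PbCO₃(s) ⇌ Pb²⁺(aq) + CO₃²⁻(aq)
Ksp = [Pb²⁺][CO₃²⁻] = [Pb²⁺](2.57×10⁻²)
[Pb²⁺] = 7.36×10⁻¹⁴ / (2.57×10⁻²) = 2.86×10⁻¹²
[Pb²⁺] = 2.86×10⁻¹² mol L⁻¹

2.86×10⁻¹² M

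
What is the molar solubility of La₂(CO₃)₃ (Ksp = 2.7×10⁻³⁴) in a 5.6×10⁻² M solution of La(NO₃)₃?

1.5×10⁻¹¹ M

La₂(CO₃)₃(s) ⇌ 2 La³⁺(aq) + 3 CO₃²⁻(aq)
La³⁺ is already present at 5.6×10⁻² M. If s mol/L of La₂(CO₃)₃ dissolves, [CO₃²⁻] = 3s while [La³⁺] ≈ 5.6×10⁻² M.
Ksp = [La³⁺]^2[CO₃²⁻]^3 = (5.6×10⁻²)^2(3s)^3
(3s)^3 = 2.7×10⁻³⁴ / (5.6×10⁻²)^2 = 8.6×10⁻³²
s = 1.5×10⁻¹¹ M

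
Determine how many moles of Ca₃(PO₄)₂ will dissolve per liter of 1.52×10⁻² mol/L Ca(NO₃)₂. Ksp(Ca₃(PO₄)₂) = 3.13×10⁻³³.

1.49×10⁻¹⁴ M

Ca₃(PO₄)₂(s) ⇌ 3 Ca²⁺(aq) + 2 PO₄³⁻(aq)
Let s be the solubility of Ca₃(PO₄)₂ here. The common ion gives [Ca²⁺] ≈ 1.52×10⁻² mol/L, and [PO₄³⁻] = 2s.
Ksp = [Ca²⁺]^3[PO₄³⁻]^2 = (1.52×10⁻²)^3(2s)^2
(2s)^2 = 3.13×10⁻³³ / (1.52×10⁻²)^3 = 8.91×10⁻²⁸
s = 1.49×10⁻¹⁴ mol/L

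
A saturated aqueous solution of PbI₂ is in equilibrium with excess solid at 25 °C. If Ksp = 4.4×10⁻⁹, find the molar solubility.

1.0×10⁻³ M

PbI₂(s) ⇌ Pb²⁺(aq) + 2 I⁻(aq)
For each mole of PbI₂ that dissolves per liter, [Pb²⁺] = s and [I⁻] = 2s; let s denote this solubility.
Ksp = [Pb²⁺][I⁻]^2 = s · (2s)^2 = 4s^3
4s^3 = 4.4×10⁻⁹  ⇒  s^3 = 1.1×10⁻⁹
s = (1.1×10⁻⁹)^(1/3) = 1.0×10⁻³ M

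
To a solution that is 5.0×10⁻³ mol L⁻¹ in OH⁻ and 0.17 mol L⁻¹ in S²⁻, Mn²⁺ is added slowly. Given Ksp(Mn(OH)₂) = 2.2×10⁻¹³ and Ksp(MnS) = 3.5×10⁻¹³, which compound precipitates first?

MnS

Precipitation begins when Q = Ksp.
For Mn(OH)₂: [Mn²⁺] = (Ksp/[OH⁻]^2) = 8.8×10⁻⁹ mol L⁻¹
For MnS: [Mn²⁺] = (Ksp/[S²⁻]) = 2.1×10⁻¹² mol L⁻¹
Since MnS needs less Mn²⁺ to reach saturation, it precipitates first.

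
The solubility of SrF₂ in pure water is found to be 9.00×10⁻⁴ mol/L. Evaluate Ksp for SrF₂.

SrF₂(s) ⇌ Sr²⁺(aq) + 2 F⁻(aq)
Call the molar solubility s, so that [Sr²⁺] = s and [F⁻] = 2s.
Ksp = [Sr²⁺][F⁻]^2 = s · (2s)^2 = 4s^3
Ksp = 4 × (9.00×10⁻⁴)^3 = 2.92×10⁻⁹

Ksp = 2.92×10⁻⁹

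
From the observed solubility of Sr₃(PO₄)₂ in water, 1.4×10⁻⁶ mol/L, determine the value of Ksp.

Ksp = 5.8×10⁻²⁸

Sr₃(PO₄)₂(s) ⇌ 3 Sr²⁺(aq) + 2 PO₄³⁻(aq)
If s mol/L of Sr₃(PO₄)₂ dissolves, [Sr²⁺] = 3s and [PO₄³⁻] = 2s.
Ksp = [Sr²⁺]^3[PO₄³⁻]^2 = (3s)^3 · (2s)^2 = 108s^5
Ksp = 108 × (1.4×10⁻⁶)^5 = 5.8×10⁻²⁸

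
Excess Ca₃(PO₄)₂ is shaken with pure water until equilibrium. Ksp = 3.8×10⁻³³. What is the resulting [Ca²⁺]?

Ca₃(PO₄)₂(s) ⇌ 3 Ca²⁺(aq) + 2 PO₄³⁻(aq)
If s mol/L of Ca₃(PO₄)₂ dissolves, [Ca²⁺] = 3s and [PO₄³⁻] = 2s.
Ksp = [Ca²⁺]^3[PO₄³⁻]^2 = (3s)^3 · (2s)^2 = 108s^5 = 3.8×10⁻³³
s = 1.3×10⁻⁷ M
[Ca²⁺] = 3s = 3.9×10⁻⁷ M

3.9×10⁻⁷ M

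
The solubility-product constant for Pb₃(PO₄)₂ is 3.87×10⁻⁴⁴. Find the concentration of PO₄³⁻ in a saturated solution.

1.63×10⁻⁹ M

Pb₃(PO₄)₂(s) ⇌ 3 Pb²⁺(aq) + 2 PO₄³⁻(aq)
If s mol/L of Pb₃(PO₄)₂ dissolves, [Pb²⁺] = 3s and [PO₄³⁻] = 2s.
Ksp = [Pb²⁺]^3[PO₄³⁻]^2 = (3s)^3 · (2s)^2 = 108s^5 = 3.87×10⁻⁴⁴
s = 8.14×10⁻¹⁰ mol L⁻¹
[PO₄³⁻] = 2s = 1.63×10⁻⁹ mol L⁻¹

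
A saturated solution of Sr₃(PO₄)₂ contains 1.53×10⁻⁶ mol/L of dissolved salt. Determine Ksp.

Sr₃(PO₄)₂(s) ⇌ 3 Sr²⁺(aq) + 2 PO₄³⁻(aq)
For each mole of Sr₃(PO₄)₂ that dissolves per liter, [Sr²⁺] = 3s and [PO₄³⁻] = 2s; let s denote this solubility.
Ksp = [Sr²⁺]^3[PO₄³⁻]^2 = (3s)^3 · (2s)^2 = 108s^5
Ksp = 108 × (1.53×10⁻⁶)^5 = 9.05×10⁻²⁸

Ksp = 9.05×10⁻²⁸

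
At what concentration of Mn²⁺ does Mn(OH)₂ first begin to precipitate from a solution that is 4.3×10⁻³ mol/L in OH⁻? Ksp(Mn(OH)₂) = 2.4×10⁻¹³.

Precipitation begins when Q = Ksp.
Mn(OH)₂(s) ⇌ Mn²⁺(aq) + 2 OH⁻(aq)
Ksp = [Mn²⁺][OH⁻]^2 = [Mn²⁺](4.3×10⁻³)^2
[Mn²⁺] = 2.4×10⁻¹³ / (4.3×10⁻³)^2 = 1.3×10⁻⁸
[Mn²⁺] = 1.3×10⁻⁸ mol/L

1.3×10⁻⁸ M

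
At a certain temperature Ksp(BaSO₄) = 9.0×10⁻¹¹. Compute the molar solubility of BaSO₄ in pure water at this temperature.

9.5×10⁻⁶ M

BaSO₄(s) ⇌ Ba²⁺(aq) + SO₄²⁻(aq)
Call the molar solubility s, so that [Ba²⁺] = s and [SO₄²⁻] = s.
Ksp = [Ba²⁺][SO₄²⁻] = s · s = s^2
s^2 = 9.0×10⁻¹¹
s = (9.0×10⁻¹¹)^(1/2) = 9.5×10⁻⁶ M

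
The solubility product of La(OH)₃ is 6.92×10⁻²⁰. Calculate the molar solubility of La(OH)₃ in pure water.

7.12×10⁻⁶ M

La(OH)₃(s) ⇌ La³⁺(aq) + 3 OH⁻(aq)
Call the molar solubility s, so that [La³⁺] = s and [OH⁻] = 3s.
Ksp = [La³⁺][OH⁻]^3 = s · (3s)^3 = 27s^4
27s^4 = 6.92×10⁻²⁰  ⇒  s^4 = 2.56×10⁻²¹
s = (2.56×10⁻²¹)^(1/4) = 7.12×10⁻⁶ mol/L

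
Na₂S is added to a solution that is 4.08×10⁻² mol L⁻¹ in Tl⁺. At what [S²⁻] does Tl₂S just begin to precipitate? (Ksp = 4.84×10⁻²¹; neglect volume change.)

Precipitation of each salt begins when its ion product equals Ksp.
Tl₂S(s) ⇌ 2 Tl⁺(aq) + S²⁻(aq)
Ksp = [Tl⁺]^2[S²⁻] = [S²⁻](4.08×10⁻²)^2
[S²⁻] = 4.84×10⁻²¹ / (4.08×10⁻²)^2 = 2.91×10⁻¹⁸
[S²⁻] = 2.91×10⁻¹⁸ mol L⁻¹

2.91×10⁻¹⁸ M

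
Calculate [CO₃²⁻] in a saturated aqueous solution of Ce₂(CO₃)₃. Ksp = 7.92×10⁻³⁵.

1.78×10⁻⁷ M

Ce₂(CO₃)₃(s) ⇌ 2 Ce³⁺(aq) + 3 CO₃²⁻(aq)
If s mol/L of Ce₂(CO₃)₃ dissolves, [Ce³⁺] = 2s and [CO₃²⁻] = 3s.
Ksp = [Ce³⁺]^2[CO₃²⁻]^3 = (2s)^2 · (3s)^3 = 108s^5 = 7.92×10⁻³⁵
s = 5.93×10⁻⁸ M
[CO₃²⁻] = 3s = 1.78×10⁻⁷ M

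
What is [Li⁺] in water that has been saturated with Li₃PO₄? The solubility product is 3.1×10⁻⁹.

9.8×10⁻³ M

Li₃PO₄(s) ⇌ 3 Li⁺(aq) + PO₄³⁻(aq)
Call the molar solubility s, so that [Li⁺] = 3s and [PO₄³⁻] = s.
Ksp = [Li⁺]^3[PO₄³⁻] = (3s)^3 · s = 27s^4 = 3.1×10⁻⁹
s = 3.3×10⁻³ M
[Li⁺] = 3s = 9.8×10⁻³ M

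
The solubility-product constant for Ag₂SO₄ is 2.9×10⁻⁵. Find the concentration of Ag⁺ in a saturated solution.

3.9×10⁻² M

Ag₂SO₄(s) ⇌ 2 Ag⁺(aq) + SO₄²⁻(aq)
For each mole of Ag₂SO₄ that dissolves per liter, [Ag⁺] = 2s and [SO₄²⁻] = s; let s denote this solubility.
Ksp = [Ag⁺]^2[SO₄²⁻] = (2s)^2 · s = 4s^3 = 2.9×10⁻⁵
s = 1.9×10⁻² mol L⁻¹
[Ag⁺] = 2s = 3.9×10⁻² mol L⁻¹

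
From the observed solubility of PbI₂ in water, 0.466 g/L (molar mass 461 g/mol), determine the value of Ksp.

Convert to molarity: s = 0.466 / 461 = 1.0108×10⁻³ mol/L
PbI₂(s) ⇌ Pb²⁺(aq) + 2 I⁻(aq)
Call the molar solubility s, so that [Pb²⁺] = s and [I⁻] = 2s.
Ksp = [Pb²⁺][I⁻]^2 = s · (2s)^2 = 4s^3
Ksp = 4 × (1.0108×10⁻³)^3 = 4.13×10⁻⁹

Ksp = 4.13×10⁻⁹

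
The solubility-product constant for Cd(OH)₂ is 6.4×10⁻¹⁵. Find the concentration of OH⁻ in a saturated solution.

2.3×10⁻⁵ M

Cd(OH)₂(s) ⇌ Cd²⁺(aq) + 2 OH⁻(aq)
Let s be the molar solubility. Then [Cd²⁺] = s and [OH⁻] = 2s.
Ksp = [Cd²⁺][OH⁻]^2 = s · (2s)^2 = 4s^3 = 6.4×10⁻¹⁵
s = 1.2×10⁻⁵ mol/L
[OH⁻] = 2s = 2.3×10⁻⁵ mol/L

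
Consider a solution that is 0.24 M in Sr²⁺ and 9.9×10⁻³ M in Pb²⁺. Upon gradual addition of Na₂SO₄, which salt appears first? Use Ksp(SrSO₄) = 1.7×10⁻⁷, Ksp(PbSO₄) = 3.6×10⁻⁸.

Precipitation of each salt begins when its ion product equals Ksp.
For SrSO₄: [SO₄²⁻] = (Ksp/[Sr²⁺]) = 7.1×10⁻⁷ M
For PbSO₄: [SO₄²⁻] = (Ksp/[Pb²⁺]) = 3.6×10⁻⁶ M
Since SrSO₄ needs less SO₄²⁻ to reach saturation, it precipitates first.

SrSO₄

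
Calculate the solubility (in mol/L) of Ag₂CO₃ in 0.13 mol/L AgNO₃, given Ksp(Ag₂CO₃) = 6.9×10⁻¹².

4.1×10⁻¹⁰ M

Ag₂CO₃(s) ⇌ 2 Ag⁺(aq) + CO₃²⁻(aq)
Ag⁺ is already present at 0.13 mol/L. If s mol/L of Ag₂CO₃ dissolves, [CO₃²⁻] = s while [Ag⁺] ≈ 0.13 mol/L.
Ksp = [Ag⁺]^2[CO₃²⁻] = (0.13)^2s
s = 6.9×10⁻¹² / (0.13)^2 = 4.1×10⁻¹⁰
s = 4.1×10⁻¹⁰ mol/L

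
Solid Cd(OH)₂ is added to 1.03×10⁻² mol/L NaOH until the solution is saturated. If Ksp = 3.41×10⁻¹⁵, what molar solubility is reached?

3.21×10⁻¹¹ M

Cd(OH)₂(s) ⇌ Cd²⁺(aq) + 2 OH⁻(aq)
OH⁻ is already present at 1.03×10⁻² mol/L. If s mol/L of Cd(OH)₂ dissolves, [Cd²⁺] = s while [OH⁻] ≈ 1.03×10⁻² mol/L.
Ksp = [Cd²⁺][OH⁻]^2 = s(1.03×10⁻²)^2
s = 3.41×10⁻¹⁵ / (1.03×10⁻²)^2 = 3.21×10⁻¹¹
s = 3.21×10⁻¹¹ mol/L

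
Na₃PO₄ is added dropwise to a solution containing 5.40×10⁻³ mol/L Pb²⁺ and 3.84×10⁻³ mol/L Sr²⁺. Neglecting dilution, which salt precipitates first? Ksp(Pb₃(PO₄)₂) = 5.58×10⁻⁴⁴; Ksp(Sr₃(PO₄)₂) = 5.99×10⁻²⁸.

Pb₃(PO₄)₂

The threshold for precipitation is Q = Ksp.
For Pb₃(PO₄)₂: [PO₄³⁻] = (Ksp/[Pb²⁺]^3)^(1/2) = 5.95×10⁻¹⁹ mol/L
For Sr₃(PO₄)₂: [PO₄³⁻] = (Ksp/[Sr²⁺]^3)^(1/2) = 1.03×10⁻¹⁰ mol/L
The smaller threshold [PO₄³⁻] is reached first, so Pb₃(PO₄)₂ precipitates first.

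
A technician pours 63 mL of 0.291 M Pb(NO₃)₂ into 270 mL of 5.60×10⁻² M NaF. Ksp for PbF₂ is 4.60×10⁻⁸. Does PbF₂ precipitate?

Total volume after mixing = 63 + 270 = 333 mL.
[Pb²⁺] = (0.291)(63)/333 = 5.51×10⁻² M
[F⁻] = (5.60×10⁻²)(270)/333 = 4.54×10⁻² M
Q = [Pb²⁺][F⁻]^2 = 1.14×10⁻⁴
Q = 1.14×10⁻⁴ > Ksp = 4.60×10⁻⁸, so the solution is supersaturated and PbF₂ precipitates.

Yes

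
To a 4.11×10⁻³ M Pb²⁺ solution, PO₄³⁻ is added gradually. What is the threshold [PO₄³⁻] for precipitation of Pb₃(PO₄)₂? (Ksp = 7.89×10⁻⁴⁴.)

1.07×10⁻¹⁸ M

The threshold for precipitation is Q = Ksp.
Pb₃(PO₄)₂(s) ⇌ 3 Pb²⁺(aq) + 2 PO₄³⁻(aq)
Ksp = [Pb²⁺]^3[PO₄³⁻]^2 = [PO₄³⁻]^2(4.11×10⁻³)^3
[PO₄³⁻]^2 = 7.89×10⁻⁴⁴ / (4.11×10⁻³)^3 = 1.14×10⁻³⁶
[PO₄³⁻] = 1.07×10⁻¹⁸ M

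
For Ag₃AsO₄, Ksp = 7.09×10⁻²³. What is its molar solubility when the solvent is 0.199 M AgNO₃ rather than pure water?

9.00×10⁻²¹ M

Ag₃AsO₄(s) ⇌ 3 Ag⁺(aq) + AsO₄³⁻(aq)
Ag⁺ is already present at 0.199 M. If s mol/L of Ag₃AsO₄ dissolves, [AsO₄³⁻] = s while [Ag⁺] ≈ 0.199 M.
Ksp = [Ag⁺]^3[AsO₄³⁻] = (0.199)^3s
s = 7.09×10⁻²³ / (0.199)^3 = 9.00×10⁻²¹
s = 9.00×10⁻²¹ M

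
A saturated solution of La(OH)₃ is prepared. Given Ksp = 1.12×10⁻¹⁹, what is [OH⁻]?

2.41×10⁻⁵ M

La(OH)₃(s) ⇌ La³⁺(aq) + 3 OH⁻(aq)
For each mole of La(OH)₃ that dissolves per liter, [La³⁺] = s and [OH⁻] = 3s; let s denote this solubility.
Ksp = [La³⁺][OH⁻]^3 = s · (3s)^3 = 27s^4 = 1.12×10⁻¹⁹
s = 8.03×10⁻⁶ mol/L
[OH⁻] = 3s = 2.41×10⁻⁵ mol/L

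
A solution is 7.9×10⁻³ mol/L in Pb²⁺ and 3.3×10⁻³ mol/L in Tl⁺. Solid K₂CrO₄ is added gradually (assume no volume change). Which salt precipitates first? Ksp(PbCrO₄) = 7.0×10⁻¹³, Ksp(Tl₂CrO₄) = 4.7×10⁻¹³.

The threshold for precipitation is Q = Ksp.
For PbCrO₄: [CrO₄²⁻] = (Ksp/[Pb²⁺]) = 8.9×10⁻¹¹ mol/L
For Tl₂CrO₄: [CrO₄²⁻] = (Ksp/[Tl⁺]^2) = 4.3×10⁻⁸ mol/L
PbCrO₄ requires the lower [CrO₄²⁻], so it precipitates first.

PbCrO₄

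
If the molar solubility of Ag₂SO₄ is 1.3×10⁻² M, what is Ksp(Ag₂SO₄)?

Ksp = 8.8×10⁻⁶

Ag₂SO₄(s) ⇌ 2 Ag⁺(aq) + SO₄²⁻(aq)
Let s be the molar solubility. Then [Ag⁺] = 2s and [SO₄²⁻] = s.
Ksp = [Ag⁺]^2[SO₄²⁻] = (2s)^2 · s = 4s^3
Ksp = 4 × (1.3×10⁻²)^3 = 8.8×10⁻⁶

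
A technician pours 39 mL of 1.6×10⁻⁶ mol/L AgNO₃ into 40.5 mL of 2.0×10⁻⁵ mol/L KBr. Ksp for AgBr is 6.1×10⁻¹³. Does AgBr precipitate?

Yes

After mixing, V = 39 mL + 40.5 mL = 79.5 mL.
[Ag⁺] = (1.6×10⁻⁶)(39)/79.5 = 7.8×10⁻⁷ mol/L
[Br⁻] = (2.0×10⁻⁵)(40.5)/79.5 = 1.0×10⁻⁵ mol/L
Q = [Ag⁺][Br⁻] = 8.0×10⁻¹²
Q = 8.0×10⁻¹² > Ksp = 6.1×10⁻¹³, so the solution is supersaturated and AgBr precipitates.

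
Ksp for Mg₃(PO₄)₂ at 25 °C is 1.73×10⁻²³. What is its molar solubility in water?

1.10×10⁻⁵ M

Mg₃(PO₄)₂(s) ⇌ 3 Mg²⁺(aq) + 2 PO₄³⁻(aq)
For each mole of Mg₃(PO₄)₂ that dissolves per liter, [Mg²⁺] = 3s and [PO₄³⁻] = 2s; let s denote this solubility.
Ksp = [Mg²⁺]^3[PO₄³⁻]^2 = (3s)^3 · (2s)^2 = 108s^5
108s^5 = 1.73×10⁻²³  ⇒  s^5 = 1.60×10⁻²⁵
Taking the 5th root, s = 1.10×10⁻⁵ mol/L.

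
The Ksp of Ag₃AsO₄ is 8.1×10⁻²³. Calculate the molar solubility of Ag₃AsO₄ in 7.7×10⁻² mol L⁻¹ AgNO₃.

1.8×10⁻¹⁹ M

Ag₃AsO₄(s) ⇌ 3 Ag⁺(aq) + AsO₄³⁻(aq)
Ag⁺ is already present at 7.7×10⁻² mol L⁻¹. If s mol/L of Ag₃AsO₄ dissolves, [AsO₄³⁻] = s while [Ag⁺] ≈ 7.7×10⁻² mol L⁻¹.
Ksp = [Ag⁺]^3[AsO₄³⁻] = (7.7×10⁻²)^3s
s = 8.1×10⁻²³ / (7.7×10⁻²)^3 = 1.8×10⁻¹⁹
s = 1.8×10⁻¹⁹ mol L⁻¹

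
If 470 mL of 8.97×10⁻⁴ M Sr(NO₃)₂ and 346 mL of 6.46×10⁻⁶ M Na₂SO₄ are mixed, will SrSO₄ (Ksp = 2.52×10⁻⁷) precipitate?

The combined volume is 816 mL.
[Sr²⁺] = (8.97×10⁻⁴)(470)/816 = 5.17×10⁻⁴ M
[SO₄²⁻] = (6.46×10⁻⁶)(346)/816 = 2.74×10⁻⁶ M
Q = [Sr²⁺][SO₄²⁻] = 1.42×10⁻⁹
Q = 1.42×10⁻⁹ < Ksp = 2.52×10⁻⁷, so the solution is unsaturated and no precipitate forms.

No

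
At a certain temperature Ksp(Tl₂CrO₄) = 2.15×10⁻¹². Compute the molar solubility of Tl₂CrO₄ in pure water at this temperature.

Tl₂CrO₄(s) ⇌ 2 Tl⁺(aq) + CrO₄²⁻(aq)
With molar solubility s: [Tl⁺] = 2s, [CrO₄²⁻] = s.
Ksp = [Tl⁺]^2[CrO₄²⁻] = (2s)^2 · s = 4s^3
4s^3 = 2.15×10⁻¹²  ⇒  s^3 = 5.38×10⁻¹³
Taking the 3rd root, s = 8.13×10⁻⁵ mol/L.

8.13×10⁻⁵ M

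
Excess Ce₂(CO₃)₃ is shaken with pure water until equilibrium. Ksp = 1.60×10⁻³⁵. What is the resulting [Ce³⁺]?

Ce₂(CO₃)₃(s) ⇌ 2 Ce³⁺(aq) + 3 CO₃²⁻(aq)
Let s be the molar solubility. Then [Ce³⁺] = 2s and [CO₃²⁻] = 3s.
Ksp = [Ce³⁺]^2[CO₃²⁻]^3 = (2s)^2 · (3s)^3 = 108s^5 = 1.60×10⁻³⁵
s = 4.31×10⁻⁸ mol L⁻¹
[Ce³⁺] = 2s = 8.61×10⁻⁸ mol L⁻¹

8.61×10⁻⁸ M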